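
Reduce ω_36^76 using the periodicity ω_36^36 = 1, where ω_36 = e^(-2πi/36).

Since ω_36^36 = 1, powers reduce modulo 36.
76 mod 36 = 4
So ω_36^76 = ω_36^4 = e^(-2πi·4/36)

ω_36^76 = ω_36^4 = 0.7660-0.6428i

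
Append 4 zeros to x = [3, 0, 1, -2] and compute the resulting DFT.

Original 4-point DFT: [2, 2-2i, 6, 2+2i]
Zero-padded 8-point DFT provides frequency interpolation.

DFT_8([x, 0, ...]) = [2, 4.4142+0.4142i, 2-2i, 1.5858+2.4142i, 6, 1.5858-2.4142i, 2+2i, 4.4142-0.4142i]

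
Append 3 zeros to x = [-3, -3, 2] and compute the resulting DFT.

Original 3-point DFT: [-4, -2.5000+4.3301i, -2.5000-4.3301i]
Zero-padded 6-point DFT provides frequency interpolation.

DFT_6([x, 0, ...]) = [-4, -5.5000+0.8660i, -2.5000+4.3301i, 2, -2.5000-4.3301i, -5.5000-0.8660i]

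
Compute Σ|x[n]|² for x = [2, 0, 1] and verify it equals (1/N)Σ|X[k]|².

Time domain:
Σ|x[n]|² = |2|² + |0|² + |1|² = 5.0000

Frequency domain:
(1/3)Σ|X[k]|² = (1/3)(|3|² + |1.5000+0.8660i|² + |1.5000-0.8660i|²) = (1/3)·15.0000 = 5.0000

Both sides agree, confirming Parseval's theorem.

Σ|x[n]|² = (1/N)Σ|X[k]|² = 5.0000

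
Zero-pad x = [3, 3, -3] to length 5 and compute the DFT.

Original 3-point DFT: [3, 3.0000-5.1962i, 3.0000+5.1962i]
Zero-padded 5-point DFT provides frequency interpolation.

DFT_5([x, 0, ...]) = [3, 6.3541-1.0898i, -0.3541-4.6165i, -0.3541+4.6165i, 6.3541+1.0898i]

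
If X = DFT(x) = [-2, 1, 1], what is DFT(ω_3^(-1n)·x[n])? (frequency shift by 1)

Modulation property: DFT(ω_3^(-1n)·x[n]) = X[(k-1) mod 3], so circularly shift X by 1 positions.

X[k-1] = [1, -2, 1]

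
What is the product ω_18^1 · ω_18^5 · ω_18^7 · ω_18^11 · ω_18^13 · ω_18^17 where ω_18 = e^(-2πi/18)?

The primitive 18th roots of unity are ω_18^k for k coprime to 18: k ∈ {1, 5, 7, 11, 13, 17}
Their product equals the constant term of the cyclotomic polynomial Φ_18(x) up to sign.
For n ≥ 3, the product of all primitive nth roots of unity is 1. (For n=1 it is 1; for n=2 it is -1.)

1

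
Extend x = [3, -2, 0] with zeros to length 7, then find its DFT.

Original 3-point DFT: [1, 4.0000+1.7321i, 4.0000-1.7321i]
Zero-padded 7-point DFT provides frequency interpolation.

DFT_7([x, 0, ...]) = [1, 1.7530+1.5637i, 3.4450+1.9499i, 4.8019+0.8678i, 4.8019-0.8678i, 3.4450-1.9499i, 1.7530-1.5637i]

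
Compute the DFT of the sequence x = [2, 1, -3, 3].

X[k] = Σ(n=0 to 3) x[n] · ω_4^(nk)
where ω_4 = e^(-2πi/4)

Computing each X[k]:
X[0] = 3
X[1] = 5+2i
X[2] = -5
X[3] = 5-2i

X = [3, 5+2i, -5, 5-2i]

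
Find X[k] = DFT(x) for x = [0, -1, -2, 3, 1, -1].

X[k] = Σ(n=0 to 5) x[n] · ω_6^(nk)
where ω_6 = e^(-2πi/6)

Computing each X[k]:
X[0] = 0
X[1] = -3.5000+2.5981i
X[2] = 4.5000-2.5981i
X[3] = -2
X[4] = 4.5000+2.5981i
X[5] = -3.5000-2.5981i

X = [0, -3.5000+2.5981i, 4.5000-2.5981i, -2, 4.5000+2.5981i, -3.5000-2.5981i]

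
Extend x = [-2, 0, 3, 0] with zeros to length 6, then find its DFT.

Original 4-point DFT: [1, -5, 1, -5]
Zero-padded 6-point DFT provides frequency interpolation.

DFT_6([x, 0, ...]) = [1, -3.5000-2.5981i, -3.5000+2.5981i, 1, -3.5000-2.5981i, -3.5000+2.5981i]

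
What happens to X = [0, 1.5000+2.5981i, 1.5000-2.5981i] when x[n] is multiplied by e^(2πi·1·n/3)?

Modulation property: DFT(ω_3^(-1n)·x[n]) = X[(k-1) mod 3], so circularly shift X by 1 positions.

X[k-1] = [1.5000-2.5981i, 0, 1.5000+2.5981i]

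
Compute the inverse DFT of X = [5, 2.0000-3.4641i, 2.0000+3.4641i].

x[n] = (1/3) Σ(k=0 to 2) X[k] · e^(2πikn/3)

Computing each x[n]:
x[0] = 3
x[1] = 3
x[2] = -1

x = [3, 3, -1]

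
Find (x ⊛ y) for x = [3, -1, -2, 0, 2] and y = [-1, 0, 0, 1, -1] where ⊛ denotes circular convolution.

(x ⊛ y)[n] = Σ(m=0 to 4) x[m] · y[(n-m) mod 5]

Computing each output sample:
(x ⊛ y)[0] = -4
(x ⊛ y)[1] = 3
(x ⊛ y)[2] = 4
(x ⊛ y)[3] = 1
(x ⊛ y)[4] = -6

x ⊛ y = [-4, 3, 4, 1, -6]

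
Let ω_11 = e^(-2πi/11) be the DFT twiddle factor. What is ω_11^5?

ω_11^5 = e^(-2πi·5/11)
= cos(-2π·5/11) + i·sin(-2π·5/11)
= cos(-10π/11) + i·sin(-10π/11)

ω_11^5 = cos(-10π/11) + i·sin(-10π/11) = -0.9595-0.2817i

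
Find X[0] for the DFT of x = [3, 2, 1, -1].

X[0] = Σ(n=0 to 3) x[n] · ω_4^0 = Σ x[n]
= (3) + (2) + (1) + (-1)

X[0] = 5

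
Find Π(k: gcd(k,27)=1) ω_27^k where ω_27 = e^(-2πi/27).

The primitive 27th roots of unity are ω_27^k for k coprime to 27: k ∈ {1, 2, 4, 5, 7, 8, 10, 11, 13, 14, 16, 17, 19, 20, 22, 23, 25, 26}
Their product equals the constant term of the cyclotomic polynomial Φ_27(x) up to sign.
For n ≥ 3, the product of all primitive nth roots of unity is 1. (For n=1 it is 1; for n=2 it is -1.)

1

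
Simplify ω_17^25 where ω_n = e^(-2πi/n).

Since ω_17^17 = 1, powers reduce modulo 17.
25 mod 17 = 8
So ω_17^25 = ω_17^8 = e^(-2πi·8/17)

ω_17^25 = ω_17^8 = -0.9830-0.1837i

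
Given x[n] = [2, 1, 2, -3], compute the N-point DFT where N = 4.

X[k] = Σ(n=0 to 3) x[n] · ω_4^(nk)
where ω_4 = e^(-2πi/4)

Computing each X[k]:
X[0] = 2
X[1] = -4i
X[2] = 6
X[3] = 4i

X = [2, -4i, 6, 4i]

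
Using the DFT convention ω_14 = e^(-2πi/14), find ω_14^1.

ω_14^1 = e^(-2πi·1/14)
= cos(-2π·1/14) + i·sin(-2π·1/14)
= cos(-2π/14) + i·sin(-2π/14)

ω_14^1 = cos(-2π/14) + i·sin(-2π/14) = 0.9010-0.4339i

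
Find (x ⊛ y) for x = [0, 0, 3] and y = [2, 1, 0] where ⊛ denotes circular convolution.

(x ⊛ y)[n] = Σ(m=0 to 2) x[m] · y[(n-m) mod 3]

Computing each output sample:
(x ⊛ y)[0] = 3
(x ⊛ y)[1] = 0
(x ⊛ y)[2] = 6

x ⊛ y = [3, 0, 6]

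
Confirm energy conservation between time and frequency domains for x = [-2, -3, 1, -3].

Time domain:
Σ|x[n]|² = |-2|² + |-3|² + |1|² + |-3|² = 23.0000

Frequency domain:
(1/4)Σ|X[k]|² = (1/4)(|-7|² + |-3|² + |5|² + |-3|²) = (1/4)·92.0000 = 23.0000

Both sides agree, confirming Parseval's theorem.

Σ|x[n]|² = (1/N)Σ|X[k]|² = 23.0000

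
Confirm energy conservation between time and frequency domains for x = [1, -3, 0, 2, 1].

Time domain:
Σ|x[n]|² = |1|² + |-3|² + |0|² + |2|² + |1|² = 15.0000

Frequency domain:
(1/5)Σ|X[k]|² = (1/5)(|1|² + |-1.2361+4.9798i|² + |3.2361+0.4490i|² + |3.2361-0.4490i|² + |-1.2361-4.9798i|²) = (1/5)·75.0000 = 15.0000

Both sides agree, confirming Parseval's theorem.

Σ|x[n]|² = (1/N)Σ|X[k]|² = 15.0000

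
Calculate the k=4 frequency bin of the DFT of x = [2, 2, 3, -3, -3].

X[4] = Σ(n=0 to 4) x[n] · ω_5^(4n) where ω_5 = e^(-2πi/5)
= (2)·ω_5^0 + (2)·ω_5^4 + (3)·ω_5^8 + (-3)·ω_5^12 + (-3)·ω_5^16

X[4] = 1.6910+8.2820i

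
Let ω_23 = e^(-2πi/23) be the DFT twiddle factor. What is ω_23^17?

ω_23^17 = e^(-2πi·17/23)
= cos(-2π·17/23) + i·sin(-2π·17/23)
= cos(-34π/23) + i·sin(-34π/23)

ω_23^17 = cos(-34π/23) + i·sin(-34π/23) = -0.0682+0.9977i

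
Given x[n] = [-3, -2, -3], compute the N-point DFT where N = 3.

X[k] = Σ(n=0 to 2) x[n] · ω_3^(nk)
where ω_3 = e^(-2πi/3)

Computing each X[k]:
X[0] = -8
X[1] = -0.5000-0.8660i
X[2] = -0.5000+0.8660i

X = [-8, -0.5000-0.8660i, -0.5000+0.8660i]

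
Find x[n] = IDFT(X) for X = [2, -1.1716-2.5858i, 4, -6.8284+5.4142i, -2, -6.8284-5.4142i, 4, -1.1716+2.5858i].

x[n] = (1/8) Σ(k=0 to 7) X[k] · e^(2πikn/8)

Computing each x[n]:
x[0] = -1
x[1] = 1
x[2] = 1
x[3] = -1
x[4] = 3
x[5] = 0
x[6] = -3
x[7] = 2

x = [-1, 1, 1, -1, 3, 0, -3, 2]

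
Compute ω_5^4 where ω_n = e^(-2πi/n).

ω_5^4 = e^(-2πi·4/5)
= cos(-2π·4/5) + i·sin(-2π·4/5)
= cos(-8π/5) + i·sin(-8π/5)

ω_5^4 = cos(-8π/5) + i·sin(-8π/5) = 0.3090+0.9511i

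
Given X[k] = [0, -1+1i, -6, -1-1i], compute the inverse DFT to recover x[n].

x[n] = (1/4) Σ(k=0 to 3) X[k] · e^(2πikn/4)

Computing each x[n]:
x[0] = -2
x[1] = 1
x[2] = -1
x[3] = 2

x = [-2, 1, -1, 2]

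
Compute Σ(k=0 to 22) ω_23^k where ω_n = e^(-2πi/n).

Sum of all nth roots of unity equals 0 for n > 1 (geometric series with r ≠ 1).

0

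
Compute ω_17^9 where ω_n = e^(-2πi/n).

ω_17^9 = e^(-2πi·9/17)
= cos(-2π·9/17) + i·sin(-2π·9/17)
= cos(-18π/17) + i·sin(-18π/17)

ω_17^9 = cos(-18π/17) + i·sin(-18π/17) = -0.9830+0.1837i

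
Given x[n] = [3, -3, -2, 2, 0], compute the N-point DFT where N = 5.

X[k] = Σ(n=0 to 4) x[n] · ω_5^(nk)
where ω_5 = e^(-2πi/5)

Computing each X[k]:
X[0] = 0
X[1] = 2.0729+5.2043i
X[2] = 5.4271-2.0409i
X[3] = 5.4271+2.0409i
X[4] = 2.0729-5.2043i

X = [0, 2.0729+5.2043i, 5.4271-2.0409i, 5.4271+2.0409i, 2.0729-5.2043i]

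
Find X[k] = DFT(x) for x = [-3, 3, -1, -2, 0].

X[k] = Σ(n=0 to 4) x[n] · ω_5^(nk)
where ω_5 = e^(-2πi/5)

Computing each X[k]:
X[0] = -3
X[1] = 0.3541-3.4410i
X[2] = -6.3541-0.8123i
X[3] = -6.3541+0.8123i
X[4] = 0.3541+3.4410i

X = [-3, 0.3541-3.4410i, -6.3541-0.8123i, -6.3541+0.8123i, 0.3541+3.4410i]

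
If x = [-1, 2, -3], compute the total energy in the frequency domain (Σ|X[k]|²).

Parseval: Σ|x[n]|² = (1/N)Σ|X[k]|², so Σ|X[k]|² = N·Σ|x[n]|² = 3·14.0000

Σ|X[k]|² = N·Σ|x[n]|² = 3·14.0000 = 42.0000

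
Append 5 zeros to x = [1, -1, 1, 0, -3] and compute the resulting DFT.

Original 5-point DFT: [-2, -1.0451-2.4899i, 4.5451-0.2245i, 4.5451+0.2245i, -1.0451+2.4899i]
Zero-padded 10-point DFT provides frequency interpolation.

DFT_10([x, 0, ...]) = [-2, 2.9271+1.4001i, -1.0451-2.4899i, -0.4271+4.3920i, 4.5451-0.2245i, 0, 4.5451+0.2245i, -0.4271-4.3920i, -1.0451+2.4899i, 2.9271-1.4001i]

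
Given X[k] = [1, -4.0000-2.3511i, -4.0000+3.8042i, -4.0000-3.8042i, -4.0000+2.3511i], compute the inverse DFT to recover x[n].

x[n] = (1/5) Σ(k=0 to 4) X[k] · e^(2πikn/5)

Computing each x[n]:
x[0] = -3
x[1] = 1
x[2] = 3
x[3] = -1
x[4] = 1

x = [-3, 1, 3, -1, 1]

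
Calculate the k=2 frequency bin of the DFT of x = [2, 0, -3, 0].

X[2] = Σ(n=0 to 3) x[n] · ω_4^(2n) where ω_4 = e^(-2πi/4)
= (2)·ω_4^0 + (0)·ω_4^2 + (-3)·ω_4^4 + (0)·ω_4^6

X[2] = -1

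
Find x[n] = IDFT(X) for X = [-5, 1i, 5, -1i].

x[n] = (1/4) Σ(k=0 to 3) X[k] · e^(2πikn/4)

Computing each x[n]:
x[0] = 0
x[1] = -3
x[2] = 0
x[3] = -2

x = [0, -3, 0, -2]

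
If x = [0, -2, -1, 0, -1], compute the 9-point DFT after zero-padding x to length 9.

Original 5-point DFT: [-4, -0.1180+1.5388i, 2.1180-0.3633i, 2.1180+0.3633i, -0.1180-1.5388i]
Zero-padded 9-point DFT provides frequency interpolation.

DFT_9([x, 0, ...]) = [-4, -0.7660+2.6124i, -0.1736+1.6688i, 2.0000+1.7321i, 0.9397-0.9436i, 0.9397+0.9436i, 2.0000-1.7321i, -0.1736-1.6688i, -0.7660-2.6124i]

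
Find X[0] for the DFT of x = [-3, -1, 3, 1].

X[0] = Σ(n=0 to 3) x[n] · ω_4^0 = Σ x[n]
= (-3) + (-1) + (3) + (1)

X[0] = 0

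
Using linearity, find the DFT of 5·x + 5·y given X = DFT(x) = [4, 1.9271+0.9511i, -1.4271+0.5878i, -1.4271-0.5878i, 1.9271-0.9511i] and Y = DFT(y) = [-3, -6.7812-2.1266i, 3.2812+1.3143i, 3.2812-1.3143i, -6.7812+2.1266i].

By linearity: DFT(5x + 5y) = 5·DFT(x) + 5·DFT(y)
= 5·[4, 1.9271+0.9511i, -1.4271+0.5878i, -1.4271-0.5878i, 1.9271-0.9511i] + 5·[-3, -6.7812-2.1266i, 3.2812+1.3143i, 3.2812-1.3143i, -6.7812+2.1266i]

Computing element-wise:
Z[0] = 5·(4) + 5·(-3) = 5
Z[1] = 5·(1.9271+0.9511i) + 5·(-6.7812-2.1266i) = -24.2705-5.8775i
Z[2] = 5·(-1.4271+0.5878i) + 5·(3.2812+1.3143i) = 9.2705+9.5105i
Z[3] = 5·(-1.4271-0.5878i) + 5·(3.2812-1.3143i) = 9.2705-9.5105i
Z[4] = 5·(1.9271-0.9511i) + 5·(-6.7812+2.1266i) = -24.2705+5.8775i

DFT(5x + 5y) = 5·X + 5·Y = [5, -24.2705-5.8775i, 9.2705+9.5105i, 9.2705-9.5105i, -24.2705+5.8775i]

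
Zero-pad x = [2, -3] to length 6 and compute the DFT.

Original 2-point DFT: [-1, 5]
Zero-padded 6-point DFT provides frequency interpolation.

DFT_6([x, 0, ...]) = [-1, 0.5000+2.5981i, 3.5000+2.5981i, 5, 3.5000-2.5981i, 0.5000-2.5981i]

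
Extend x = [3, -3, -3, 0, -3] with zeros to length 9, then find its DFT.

Original 5-point DFT: [-6, 3.5729+1.7634i, 6.9271-2.8532i, 6.9271+2.8532i, 3.5729-1.7634i]
Zero-padded 9-point DFT provides frequency interpolation.

DFT_9([x, 0, ...]) = [-6, 3.0000+5.9088i, 3.0000+2.0521i, 7.5000+2.5981i, 3.0000-3.8567i, 3.0000+3.8567i, 7.5000-2.5981i, 3.0000-2.0521i, 3.0000-5.9088i]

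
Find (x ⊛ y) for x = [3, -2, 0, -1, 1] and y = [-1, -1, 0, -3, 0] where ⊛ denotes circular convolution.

(x ⊛ y)[n] = Σ(m=0 to 4) x[m] · y[(n-m) mod 5]

Computing each output sample:
(x ⊛ y)[0] = -4
(x ⊛ y)[1] = 2
(x ⊛ y)[2] = -1
(x ⊛ y)[3] = -8
(x ⊛ y)[4] = 6

x ⊛ y = [-4, 2, -1, -8, 6]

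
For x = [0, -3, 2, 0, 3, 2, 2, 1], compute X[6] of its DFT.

X[6] = Σ(n=0 to 7) x[n] · ω_8^(6n) where ω_8 = e^(-2πi/8)
= (0)·ω_8^0 + (-3)·ω_8^6 + (2)·ω_8^12 + (0)·ω_8^18 + (3)·ω_8^24 + (2)·ω_8^30 + (2)·ω_8^36 + (1)·ω_8^42

X[6] = -1-2i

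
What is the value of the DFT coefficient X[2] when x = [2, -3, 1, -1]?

X[2] = Σ(n=0 to 3) x[n] · ω_4^(2n) where ω_4 = e^(-2πi/4)
= (2)·ω_4^0 + (-3)·ω_4^2 + (1)·ω_4^4 + (-1)·ω_4^6

X[2] = 7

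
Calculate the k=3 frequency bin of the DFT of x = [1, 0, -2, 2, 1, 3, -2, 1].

X[3] = Σ(n=0 to 7) x[n] · ω_8^(3n) where ω_8 = e^(-2πi/8)
= (1)·ω_8^0 + (0)·ω_8^3 + (-2)·ω_8^6 + (2)·ω_8^9 + (1)·ω_8^12 + (3)·ω_8^15 + (-2)·ω_8^18 + (1)·ω_8^21

X[3] = 2.8284+1.4142i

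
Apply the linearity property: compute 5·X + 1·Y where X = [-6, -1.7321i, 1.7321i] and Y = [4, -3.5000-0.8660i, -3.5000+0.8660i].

By linearity: DFT(5x + 1y) = 5·DFT(x) + 1·DFT(y)
= 5·[-6, -1.7321i, 1.7321i] + 1·[4, -3.5000-0.8660i, -3.5000+0.8660i]

Computing element-wise:
Z[0] = 5·(-6) + 1·(4) = -26
Z[1] = 5·(-1.7321i) + 1·(-3.5000-0.8660i) = -3.5000-9.5265i
Z[2] = 5·(1.7321i) + 1·(-3.5000+0.8660i) = -3.5000+9.5265i

DFT(5x + 1y) = 5·X + 1·Y = [-26, -3.5000-9.5265i, -3.5000+9.5265i]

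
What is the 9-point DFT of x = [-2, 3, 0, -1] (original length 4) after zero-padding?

Original 4-point DFT: [0, -2-4i, -4, -2+4i]
Zero-padded 9-point DFT provides frequency interpolation.

DFT_9([x, 0, ...]) = [0, 0.7981-1.0623i, -0.9791-3.8204i, -4.5000-2.5981i, -4.3191-0.1600i, -4.3191+0.1600i, -4.5000+2.5981i, -0.9791+3.8204i, 0.7981+1.0623i]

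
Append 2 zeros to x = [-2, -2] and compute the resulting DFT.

Original 2-point DFT: [-4, 0]
Zero-padded 4-point DFT provides frequency interpolation.

DFT_4([x, 0, ...]) = [-4, -2+2i, 0, -2-2i]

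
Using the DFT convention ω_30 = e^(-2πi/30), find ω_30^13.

ω_30^13 = e^(-2πi·13/30)
= cos(-2π·13/30) + i·sin(-2π·13/30)
= cos(-26π/30) + i·sin(-26π/30)

ω_30^13 = cos(-26π/30) + i·sin(-26π/30) = -0.9135-0.4067i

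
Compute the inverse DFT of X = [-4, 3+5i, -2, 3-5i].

x[n] = (1/4) Σ(k=0 to 3) X[k] · e^(2πikn/4)

Computing each x[n]:
x[0] = 0
x[1] = -3
x[2] = -3
x[3] = 2

x = [0, -3, -3, 2]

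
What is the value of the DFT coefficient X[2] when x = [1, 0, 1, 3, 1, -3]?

X[2] = Σ(n=0 to 5) x[n] · ω_6^(2n) where ω_6 = e^(-2πi/6)
= (1)·ω_6^0 + (0)·ω_6^2 + (1)·ω_6^4 + (3)·ω_6^6 + (1)·ω_6^8 + (-3)·ω_6^10

X[2] = 4.5000-2.5981i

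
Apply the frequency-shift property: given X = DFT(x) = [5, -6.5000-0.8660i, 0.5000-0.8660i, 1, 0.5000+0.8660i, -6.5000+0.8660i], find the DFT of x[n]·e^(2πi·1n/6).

Modulation property: DFT(ω_6^(-1n)·x[n]) = X[(k-1) mod 6], so circularly shift X by 1 positions.

X[k-1] = [-6.5000+0.8660i, 5, -6.5000-0.8660i, 0.5000-0.8660i, 1, 0.5000+0.8660i]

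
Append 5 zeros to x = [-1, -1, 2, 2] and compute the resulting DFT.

Original 4-point DFT: [2, -3+3i, 0, -3-3i]
Zero-padded 9-point DFT provides frequency interpolation.

DFT_9([x, 0, ...]) = [2, -2.4187-3.0589i, -4.0530+2.0328i, 0.5000+2.5981i, 0.4718-0.1045i, 0.4718+0.1045i, 0.5000-2.5981i, -4.0530-2.0328i, -2.4187+3.0589i]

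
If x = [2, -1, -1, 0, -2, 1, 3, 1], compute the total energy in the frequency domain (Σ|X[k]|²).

Parseval: Σ|x[n]|² = (1/N)Σ|X[k]|², so Σ|X[k]|² = N·Σ|x[n]|² = 8·21.0000

Σ|X[k]|² = N·Σ|x[n]|² = 8·21.0000 = 168.0000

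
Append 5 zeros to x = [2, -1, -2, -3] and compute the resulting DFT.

Original 4-point DFT: [-4, 4-2i, 4, 4+2i]
Zero-padded 9-point DFT provides frequency interpolation.

DFT_9([x, 0, ...]) = [-4, 2.3867+5.2105i, 5.2057-0.9292i, 0.5000-0.8660i, 2.9076+1.6545i, 2.9076-1.6545i, 0.5000+0.8660i, 5.2057+0.9292i, 2.3867-5.2105i]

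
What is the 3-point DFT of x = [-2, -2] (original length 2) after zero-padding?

Original 2-point DFT: [-4, 0]
Zero-padded 3-point DFT provides frequency interpolation.

DFT_3([x, 0, ...]) = [-4, -1.0000+1.7321i, -1.0000-1.7321i]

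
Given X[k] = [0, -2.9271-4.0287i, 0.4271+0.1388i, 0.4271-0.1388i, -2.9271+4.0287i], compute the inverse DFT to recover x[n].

x[n] = (1/5) Σ(k=0 to 4) X[k] · e^(2πikn/5)

Computing each x[n]:
x[0] = -1
x[1] = 1
x[2] = 2
x[3] = 0
x[4] = -2

x = [-1, 1, 2, 0, -2]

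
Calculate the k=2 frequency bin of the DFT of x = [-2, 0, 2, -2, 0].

X[2] = Σ(n=0 to 4) x[n] · ω_5^(2n) where ω_5 = e^(-2πi/5)
= (-2)·ω_5^0 + (0)·ω_5^2 + (2)·ω_5^4 + (-2)·ω_5^6 + (0)·ω_5^8

X[2] = -2.0000+3.8042i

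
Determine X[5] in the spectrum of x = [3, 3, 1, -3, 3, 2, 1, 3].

X[5] = Σ(n=0 to 7) x[n] · ω_8^(5n) where ω_8 = e^(-2πi/8)
= (3)·ω_8^0 + (3)·ω_8^5 + (1)·ω_8^10 + (-3)·ω_8^15 + (3)·ω_8^20 + (2)·ω_8^25 + (1)·ω_8^30 + (3)·ω_8^35

X[5] = -4.9497-3.5355i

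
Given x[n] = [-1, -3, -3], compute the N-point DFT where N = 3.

X[k] = Σ(n=0 to 2) x[n] · ω_3^(nk)
where ω_3 = e^(-2πi/3)

Computing each X[k]:
X[0] = -7
X[1] = 2
X[2] = 2

X = [-7, 2, 2]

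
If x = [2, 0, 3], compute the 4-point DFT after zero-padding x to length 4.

Original 3-point DFT: [5, 0.5000+2.5981i, 0.5000-2.5981i]
Zero-padded 4-point DFT provides frequency interpolation.

DFT_4([x, 0, ...]) = [5, -1, 5, -1]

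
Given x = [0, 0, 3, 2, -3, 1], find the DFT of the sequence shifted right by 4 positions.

Time shift by 4: X_shifted[k] = ω_6^(4k) · X[k]
Shifted x = [3, 2, -3, 1, 0, 0]

DFT(x[n-4]) = [3, 4.5000+0.8660i, 4.5000-4.3301i, -3, 4.5000+4.3301i, 4.5000-0.8660i]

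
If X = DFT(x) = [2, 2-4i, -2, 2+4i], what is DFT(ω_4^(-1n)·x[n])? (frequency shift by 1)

Modulation property: DFT(ω_4^(-1n)·x[n]) = X[(k-1) mod 4], so circularly shift X by 1 positions.

X[k-1] = [2+4i, 2, 2-4i, -2]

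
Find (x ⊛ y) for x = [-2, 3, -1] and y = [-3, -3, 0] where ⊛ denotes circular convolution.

(x ⊛ y)[n] = Σ(m=0 to 2) x[m] · y[(n-m) mod 3]

Computing each output sample:
(x ⊛ y)[0] = 9
(x ⊛ y)[1] = -3
(x ⊛ y)[2] = -6

x ⊛ y = [9, -3, -6]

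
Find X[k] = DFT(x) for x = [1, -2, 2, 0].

X[k] = Σ(n=0 to 3) x[n] · ω_4^(nk)
where ω_4 = e^(-2πi/4)

Computing each X[k]:
X[0] = 1
X[1] = -1+2i
X[2] = 5
X[3] = -1-2i

X = [1, -1+2i, 5, -1-2i]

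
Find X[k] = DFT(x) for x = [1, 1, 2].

X[k] = Σ(n=0 to 2) x[n] · ω_3^(nk)
where ω_3 = e^(-2πi/3)

Computing each X[k]:
X[0] = 4
X[1] = -0.5000+0.8660i
X[2] = -0.5000-0.8660i

X = [4, -0.5000+0.8660i, -0.5000-0.8660i]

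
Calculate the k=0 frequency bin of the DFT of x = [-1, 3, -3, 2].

X[0] = Σ(n=0 to 3) x[n] · ω_4^0 = Σ x[n]
= (-1) + (3) + (-3) + (2)

X[0] = 1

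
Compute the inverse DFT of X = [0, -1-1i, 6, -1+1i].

x[n] = (1/4) Σ(k=0 to 3) X[k] · e^(2πikn/4)

Computing each x[n]:
x[0] = 1
x[1] = -1
x[2] = 2
x[3] = -2

x = [1, -1, 2, -2]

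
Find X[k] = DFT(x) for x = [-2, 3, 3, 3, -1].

X[k] = Σ(n=0 to 4) x[n] · ω_5^(nk)
where ω_5 = e^(-2πi/5)

Computing each X[k]:
X[0] = 6
X[1] = -6.2361-3.8042i
X[2] = -1.7639-2.3511i
X[3] = -1.7639+2.3511i
X[4] = -6.2361+3.8042i

X = [6, -6.2361-3.8042i, -1.7639-2.3511i, -1.7639+2.3511i, -6.2361+3.8042i]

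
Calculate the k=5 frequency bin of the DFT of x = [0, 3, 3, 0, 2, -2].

X[5] = Σ(n=0 to 5) x[n] · ω_6^(5n) where ω_6 = e^(-2πi/6)
= (0)·ω_6^0 + (3)·ω_6^5 + (3)·ω_6^10 + (0)·ω_6^15 + (2)·ω_6^20 + (-2)·ω_6^25

X[5] = -2.0000+5.1962i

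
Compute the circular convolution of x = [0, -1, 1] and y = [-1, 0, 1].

(x ⊛ y)[n] = Σ(m=0 to 2) x[m] · y[(n-m) mod 3]

Computing each output sample:
(x ⊛ y)[0] = -1
(x ⊛ y)[1] = 2
(x ⊛ y)[2] = -1

x ⊛ y = [-1, 2, -1]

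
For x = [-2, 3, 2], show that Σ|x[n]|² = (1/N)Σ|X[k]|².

Time domain:
Σ|x[n]|² = |-2|² + |3|² + |2|² = 17.0000

Frequency domain:
(1/3)Σ|X[k]|² = (1/3)(|3|² + |-4.5000-0.8660i|² + |-4.5000+0.8660i|²) = (1/3)·51.0000 = 17.0000

Both sides agree, confirming Parseval's theorem.

Σ|x[n]|² = (1/N)Σ|X[k]|² = 17.0000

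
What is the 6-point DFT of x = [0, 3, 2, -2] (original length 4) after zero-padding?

Original 4-point DFT: [3, -2-5i, 1, -2+5i]
Zero-padded 6-point DFT provides frequency interpolation.

DFT_6([x, 0, ...]) = [3, 2.5000-4.3301i, -4.5000-0.8660i, 1, -4.5000+0.8660i, 2.5000+4.3301i]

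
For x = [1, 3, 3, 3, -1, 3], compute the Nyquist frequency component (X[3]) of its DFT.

X[3] = Σ(n=0 to 5) x[n] · ω_6^(3n) where ω_6 = e^(-2πi/6)
= (1)·ω_6^0 + (3)·ω_6^3 + (3)·ω_6^6 + (3)·ω_6^9 + (-1)·ω_6^12 + (3)·ω_6^15

X[3] = -6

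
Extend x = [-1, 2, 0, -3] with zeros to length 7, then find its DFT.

Original 4-point DFT: [-2, -1-5i, 0, -1+5i]
Zero-padded 7-point DFT provides frequency interpolation.

DFT_7([x, 0, ...]) = [-2, 2.9499-0.2620i, -3.3155-4.2954i, -2.1344+2.0570i, -2.1344-2.0570i, -3.3155+4.2954i, 2.9499+0.2620i]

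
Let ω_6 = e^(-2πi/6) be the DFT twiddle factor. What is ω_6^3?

ω_6^3 = e^(-2πi·3/6)
= cos(-2π·3/6) + i·sin(-2π·3/6)
= cos(-6π/6) + i·sin(-6π/6)

ω_6^3 = cos(-6π/6) + i·sin(-6π/6) = -1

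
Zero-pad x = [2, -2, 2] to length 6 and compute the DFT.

Original 3-point DFT: [2, 2.0000+3.4641i, 2.0000-3.4641i]
Zero-padded 6-point DFT provides frequency interpolation.

DFT_6([x, 0, ...]) = [2, 0, 2.0000+3.4641i, 6, 2.0000-3.4641i, 0]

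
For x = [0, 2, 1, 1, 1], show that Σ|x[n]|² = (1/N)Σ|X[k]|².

Time domain:
Σ|x[n]|² = |0|² + |2|² + |1|² + |1|² + |1|² = 7.0000

Frequency domain:
(1/5)Σ|X[k]|² = (1/5)(|5|² + |-0.6910-0.9511i|² + |-1.8090-0.5878i|² + |-1.8090+0.5878i|² + |-0.6910+0.9511i|²) = (1/5)·35.0000 = 7.0000

Both sides agree, confirming Parseval's theorem.

Σ|x[n]|² = (1/N)Σ|X[k]|² = 7.0000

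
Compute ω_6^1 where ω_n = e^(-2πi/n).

ω_6^1 = e^(-2πi·1/6)
= cos(-2π·1/6) + i·sin(-2π·1/6)
= cos(-2π/6) + i·sin(-2π/6)

ω_6^1 = cos(-2π/6) + i·sin(-2π/6) = 0.5000-0.8660i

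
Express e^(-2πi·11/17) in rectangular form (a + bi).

ω_17^11 = e^(-2πi·11/17)
= cos(-2π·11/17) + i·sin(-2π·11/17)
= cos(-22π/17) + i·sin(-22π/17)

ω_17^11 = cos(-22π/17) + i·sin(-22π/17) = -0.6026+0.7980i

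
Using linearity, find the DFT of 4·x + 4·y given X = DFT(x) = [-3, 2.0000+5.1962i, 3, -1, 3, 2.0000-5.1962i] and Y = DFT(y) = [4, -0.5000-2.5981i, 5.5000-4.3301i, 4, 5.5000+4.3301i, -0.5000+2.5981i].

By linearity: DFT(4x + 4y) = 4·DFT(x) + 4·DFT(y)
= 4·[-3, 2.0000+5.1962i, 3, -1, 3, 2.0000-5.1962i] + 4·[4, -0.5000-2.5981i, 5.5000-4.3301i, 4, 5.5000+4.3301i, -0.5000+2.5981i]

Computing element-wise:
Z[0] = 4·(-3) + 4·(4) = 4
Z[1] = 4·(2.0000+5.1962i) + 4·(-0.5000-2.5981i) = 6.0000+10.3924i
Z[2] = 4·(3) + 4·(5.5000-4.3301i) = 34.0000-17.3204i
Z[3] = 4·(-1) + 4·(4) = 12
Z[4] = 4·(3) + 4·(5.5000+4.3301i) = 34.0000+17.3204i
Z[5] = 4·(2.0000-5.1962i) + 4·(-0.5000+2.5981i) = 6.0000-10.3924i

DFT(4x + 4y) = 4·X + 4·Y = [4, 6.0000+10.3924i, 34.0000-17.3204i, 12, 34.0000+17.3204i, 6.0000-10.3924i]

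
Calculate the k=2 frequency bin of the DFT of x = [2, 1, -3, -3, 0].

X[2] = Σ(n=0 to 4) x[n] · ω_5^(2n) where ω_5 = e^(-2πi/5)
= (2)·ω_5^0 + (1)·ω_5^2 + (-3)·ω_5^4 + (-3)·ω_5^6 + (0)·ω_5^8

X[2] = -0.6631-0.5878i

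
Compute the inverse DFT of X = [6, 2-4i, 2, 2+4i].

x[n] = (1/4) Σ(k=0 to 3) X[k] · e^(2πikn/4)

Computing each x[n]:
x[0] = 3
x[1] = 3
x[2] = 1
x[3] = -1

x = [3, 3, 1, -1]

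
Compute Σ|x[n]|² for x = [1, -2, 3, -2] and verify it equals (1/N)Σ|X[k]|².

Time domain:
Σ|x[n]|² = |1|² + |-2|² + |3|² + |-2|² = 18.0000

Frequency domain:
(1/4)Σ|X[k]|² = (1/4)(|0|² + |-2|² + |8|² + |-2|²) = (1/4)·72.0000 = 18.0000

Both sides agree, confirming Parseval's theorem.

Σ|x[n]|² = (1/N)Σ|X[k]|² = 18.0000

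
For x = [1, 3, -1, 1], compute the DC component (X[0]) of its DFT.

X[0] = Σ(n=0 to 3) x[n] · ω_4^0 = Σ x[n]
= (1) + (3) + (-1) + (1)

X[0] = 4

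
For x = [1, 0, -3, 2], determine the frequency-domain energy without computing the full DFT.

Parseval: Σ|x[n]|² = (1/N)Σ|X[k]|², so Σ|X[k]|² = N·Σ|x[n]|² = 4·14.0000

Σ|X[k]|² = N·Σ|x[n]|² = 4·14.0000 = 56.0000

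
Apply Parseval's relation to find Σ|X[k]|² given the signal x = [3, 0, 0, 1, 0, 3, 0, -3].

Parseval: Σ|x[n]|² = (1/N)Σ|X[k]|², so Σ|X[k]|² = N·Σ|x[n]|² = 8·28.0000

Σ|X[k]|² = N·Σ|x[n]|² = 8·28.0000 = 224.0000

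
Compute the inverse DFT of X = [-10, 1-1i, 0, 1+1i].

x[n] = (1/4) Σ(k=0 to 3) X[k] · e^(2πikn/4)

Computing each x[n]:
x[0] = -2
x[1] = -2
x[2] = -3
x[3] = -3

x = [-2, -2, -3, -3]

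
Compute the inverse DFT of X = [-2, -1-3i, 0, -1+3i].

x[n] = (1/4) Σ(k=0 to 3) X[k] · e^(2πikn/4)

Computing each x[n]:
x[0] = -1
x[1] = 1
x[2] = 0
x[3] = -2

x = [-1, 1, 0, -2]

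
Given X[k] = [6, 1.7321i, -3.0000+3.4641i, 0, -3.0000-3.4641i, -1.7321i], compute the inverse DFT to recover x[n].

x[n] = (1/6) Σ(k=0 to 5) X[k] · e^(2πikn/6)

Computing each x[n]:
x[0] = 0
x[1] = 0
x[2] = 2
x[3] = 0
x[4] = 1
x[5] = 3

x = [0, 0, 2, 0, 1, 3]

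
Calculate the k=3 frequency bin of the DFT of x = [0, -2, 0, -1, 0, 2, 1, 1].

X[3] = Σ(n=0 to 7) x[n] · ω_8^(3n) where ω_8 = e^(-2πi/8)
= (0)·ω_8^0 + (-2)·ω_8^3 + (0)·ω_8^6 + (-1)·ω_8^9 + (0)·ω_8^12 + (2)·ω_8^15 + (1)·ω_8^18 + (1)·ω_8^21

X[3] = 1.4142+3.2426i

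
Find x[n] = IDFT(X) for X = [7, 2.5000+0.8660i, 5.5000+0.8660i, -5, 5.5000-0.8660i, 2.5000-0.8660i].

x[n] = (1/6) Σ(k=0 to 5) X[k] · e^(2πikn/6)

Computing each x[n]:
x[0] = 3
x[1] = 1
x[2] = -1
x[3] = 3
x[4] = -1
x[5] = 2

x = [3, 1, -1, 3, -1, 2]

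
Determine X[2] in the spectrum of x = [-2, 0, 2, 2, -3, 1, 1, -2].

X[2] = Σ(n=0 to 7) x[n] · ω_8^(2n) where ω_8 = e^(-2πi/8)
= (-2)·ω_8^0 + (0)·ω_8^2 + (2)·ω_8^4 + (2)·ω_8^6 + (-3)·ω_8^8 + (1)·ω_8^10 + (1)·ω_8^12 + (-2)·ω_8^14

X[2] = -8-1i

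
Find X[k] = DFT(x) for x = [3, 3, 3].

X[k] = Σ(n=0 to 2) x[n] · ω_3^(nk)
where ω_3 = e^(-2πi/3)

Computing each X[k]:
X[0] = 9
X[1] = 0
X[2] = 0

X = [9, 0, 0]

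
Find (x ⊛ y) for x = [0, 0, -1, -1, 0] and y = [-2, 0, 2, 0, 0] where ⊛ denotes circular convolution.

(x ⊛ y)[n] = Σ(m=0 to 4) x[m] · y[(n-m) mod 5]

Computing each output sample:
(x ⊛ y)[0] = -2
(x ⊛ y)[1] = 0
(x ⊛ y)[2] = 2
(x ⊛ y)[3] = 2
(x ⊛ y)[4] = -2

x ⊛ y = [-2, 0, 2, 2, -2]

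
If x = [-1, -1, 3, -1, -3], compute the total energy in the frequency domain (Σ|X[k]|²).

Parseval: Σ|x[n]|² = (1/N)Σ|X[k]|², so Σ|X[k]|² = N·Σ|x[n]|² = 5·21.0000

Σ|X[k]|² = N·Σ|x[n]|² = 5·21.0000 = 105.0000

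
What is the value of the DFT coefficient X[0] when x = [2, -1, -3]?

X[0] = Σ(n=0 to 2) x[n] · ω_3^0 = Σ x[n]
= (2) + (-1) + (-3)

X[0] = -2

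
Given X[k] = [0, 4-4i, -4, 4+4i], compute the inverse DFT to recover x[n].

x[n] = (1/4) Σ(k=0 to 3) X[k] · e^(2πikn/4)

Computing each x[n]:
x[0] = 1
x[1] = 3
x[2] = -3
x[3] = -1

x = [1, 3, -3, -1]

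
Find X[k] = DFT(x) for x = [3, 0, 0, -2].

X[k] = Σ(n=0 to 3) x[n] · ω_4^(nk)
where ω_4 = e^(-2πi/4)

Computing each X[k]:
X[0] = 1
X[1] = 3-2i
X[2] = 5
X[3] = 3+2i

X = [1, 3-2i, 5, 3+2i]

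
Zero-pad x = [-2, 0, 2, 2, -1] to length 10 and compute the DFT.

Original 5-point DFT: [1, -5.5451-0.9511i, 0.0451-0.5878i, 0.0451+0.5878i, -5.5451+0.9511i]
Zero-padded 10-point DFT provides frequency interpolation.

DFT_10([x, 0, ...]) = [1, -1.1910-3.2164i, -5.5451-0.9511i, -2.3090+3.3022i, 0.0451-0.5878i, -3, 0.0451+0.5878i, -2.3090-3.3022i, -5.5451+0.9511i, -1.1910+3.2164i]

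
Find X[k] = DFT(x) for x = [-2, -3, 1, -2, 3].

X[k] = Σ(n=0 to 4) x[n] · ω_5^(nk)
where ω_5 = e^(-2πi/5)

Computing each X[k]:
X[0] = -3
X[1] = -1.1910+3.9430i
X[2] = -2.3090+6.3799i
X[3] = -2.3090-6.3799i
X[4] = -1.1910-3.9430i

X = [-3, -1.1910+3.9430i, -2.3090+6.3799i, -2.3090-6.3799i, -1.1910-3.9430i]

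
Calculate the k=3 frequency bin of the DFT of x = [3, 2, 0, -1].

X[3] = Σ(n=0 to 3) x[n] · ω_4^(3n) where ω_4 = e^(-2πi/4)
= (3)·ω_4^0 + (2)·ω_4^3 + (0)·ω_4^6 + (-1)·ω_4^9

X[3] = 3+3i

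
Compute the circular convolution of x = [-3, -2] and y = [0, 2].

(x ⊛ y)[n] = Σ(m=0 to 1) x[m] · y[(n-m) mod 2]

Computing each output sample:
(x ⊛ y)[0] = -4
(x ⊛ y)[1] = -6

x ⊛ y = [-4, -6]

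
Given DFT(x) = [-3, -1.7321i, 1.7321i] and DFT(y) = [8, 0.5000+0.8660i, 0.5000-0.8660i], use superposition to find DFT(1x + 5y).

By linearity: DFT(1x + 5y) = 1·DFT(x) + 5·DFT(y)
= 1·[-3, -1.7321i, 1.7321i] + 5·[8, 0.5000+0.8660i, 0.5000-0.8660i]

Computing element-wise:
Z[0] = 1·(-3) + 5·(8) = 37
Z[1] = 1·(-1.7321i) + 5·(0.5000+0.8660i) = 2.5000+2.5979i
Z[2] = 1·(1.7321i) + 5·(0.5000-0.8660i) = 2.5000-2.5979i

DFT(1x + 5y) = 1·X + 5·Y = [37, 2.5000+2.5979i, 2.5000-2.5979i]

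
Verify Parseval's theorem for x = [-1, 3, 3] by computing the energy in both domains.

Time domain:
Σ|x[n]|² = |-1|² + |3|² + |3|² = 19.0000

Frequency domain:
(1/3)Σ|X[k]|² = (1/3)(|5|² + |-4|² + |-4|²) = (1/3)·57.0000 = 19.0000

Both sides agree, confirming Parseval's theorem.

Σ|x[n]|² = (1/N)Σ|X[k]|² = 19.0000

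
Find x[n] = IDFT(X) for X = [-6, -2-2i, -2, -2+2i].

x[n] = (1/4) Σ(k=0 to 3) X[k] · e^(2πikn/4)

Computing each x[n]:
x[0] = -3
x[1] = 0
x[2] = -1
x[3] = -2

x = [-3, 0, -1, -2]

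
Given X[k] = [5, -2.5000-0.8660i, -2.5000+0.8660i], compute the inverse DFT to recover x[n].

x[n] = (1/3) Σ(k=0 to 2) X[k] · e^(2πikn/3)

Computing each x[n]:
x[0] = 0
x[1] = 3
x[2] = 2

x = [0, 3, 2]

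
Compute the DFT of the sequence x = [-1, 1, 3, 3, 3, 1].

X[k] = Σ(n=0 to 5) x[n] · ω_6^(nk)
where ω_6 = e^(-2πi/6)

Computing each X[k]:
X[0] = 10
X[1] = -6
X[2] = -2
X[3] = 0
X[4] = -2
X[5] = -6

X = [10, -6, -2, 0, -2, -6]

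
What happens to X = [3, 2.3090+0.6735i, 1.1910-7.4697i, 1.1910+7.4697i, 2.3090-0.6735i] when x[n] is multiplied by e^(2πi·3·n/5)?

Modulation property: DFT(ω_5^(-3n)·x[n]) = X[(k-3) mod 5], so circularly shift X by 3 positions.

X[k-3] = [1.1910-7.4697i, 1.1910+7.4697i, 2.3090-0.6735i, 3, 2.3090+0.6735i]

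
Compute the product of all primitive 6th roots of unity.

The primitive 6th roots of unity are ω_6^k for k coprime to 6: k ∈ {1, 5}
Their product equals the constant term of the cyclotomic polynomial Φ_6(x) up to sign.
For n ≥ 3, the product of all primitive nth roots of unity is 1. (For n=1 it is 1; for n=2 it is -1.)

1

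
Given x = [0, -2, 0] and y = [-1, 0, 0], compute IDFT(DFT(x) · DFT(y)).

(x ⊛ y)[n] = Σ(m=0 to 2) x[m] · y[(n-m) mod 3]

Computing each output sample:
(x ⊛ y)[0] = 0
(x ⊛ y)[1] = 2
(x ⊛ y)[2] = 0

x ⊛ y = [0, 2, 0]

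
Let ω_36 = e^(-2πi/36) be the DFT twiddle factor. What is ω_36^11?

ω_36^11 = e^(-2πi·11/36)
= cos(-2π·11/36) + i·sin(-2π·11/36)
= cos(-22π/36) + i·sin(-22π/36)

ω_36^11 = cos(-22π/36) + i·sin(-22π/36) = -0.3420-0.9397i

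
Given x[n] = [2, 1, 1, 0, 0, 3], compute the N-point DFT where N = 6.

X[k] = Σ(n=0 to 5) x[n] · ω_6^(nk)
where ω_6 = e^(-2πi/6)

Computing each X[k]:
X[0] = 7
X[1] = 3.5000+0.8660i
X[2] = -0.5000+2.5981i
X[3] = -1
X[4] = -0.5000-2.5981i
X[5] = 3.5000-0.8660i

X = [7, 3.5000+0.8660i, -0.5000+2.5981i, -1, -0.5000-2.5981i, 3.5000-0.8660i]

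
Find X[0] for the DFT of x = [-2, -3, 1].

X[0] = Σ(n=0 to 2) x[n] · ω_3^0 = Σ x[n]
= (-2) + (-3) + (1)

X[0] = -4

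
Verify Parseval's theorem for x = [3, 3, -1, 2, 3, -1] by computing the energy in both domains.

Time domain:
Σ|x[n]|² = |3|² + |3|² + |-1|² + |2|² + |3|² + |-1|² = 33.0000

Frequency domain:
(1/6)Σ|X[k]|² = (1/6)(|9|² + |1|² + |3.0000-6.9282i|² + |1|² + |3.0000+6.9282i|² + |1|²) = (1/6)·198.0000 = 33.0000

Both sides agree, confirming Parseval's theorem.

Σ|x[n]|² = (1/N)Σ|X[k]|² = 33.0000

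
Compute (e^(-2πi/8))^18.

Since ω_8^8 = 1, powers reduce modulo 8.
18 mod 8 = 2
So ω_8^18 = ω_8^2 = e^(-2πi·2/8)

ω_8^18 = ω_8^2 = -1i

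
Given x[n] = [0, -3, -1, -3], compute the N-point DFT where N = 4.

X[k] = Σ(n=0 to 3) x[n] · ω_4^(nk)
where ω_4 = e^(-2πi/4)

Computing each X[k]:
X[0] = -7
X[1] = 1
X[2] = 5
X[3] = 1

X = [-7, 1, 5, 1]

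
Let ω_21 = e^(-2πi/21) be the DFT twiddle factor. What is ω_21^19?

ω_21^19 = e^(-2πi·19/21)
= cos(-2π·19/21) + i·sin(-2π·19/21)
= cos(-38π/21) + i·sin(-38π/21)

ω_21^19 = cos(-38π/21) + i·sin(-38π/21) = 0.8262+0.5633i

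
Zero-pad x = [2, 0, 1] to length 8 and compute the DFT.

Original 3-point DFT: [3, 1.5000+0.8660i, 1.5000-0.8660i]
Zero-padded 8-point DFT provides frequency interpolation.

DFT_8([x, 0, ...]) = [3, 2-1i, 1, 2+1i, 3, 2-1i, 1, 2+1i]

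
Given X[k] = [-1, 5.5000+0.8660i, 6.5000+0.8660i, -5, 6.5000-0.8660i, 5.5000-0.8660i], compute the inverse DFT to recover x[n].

x[n] = (1/6) Σ(k=0 to 5) X[k] · e^(2πikn/6)

Computing each x[n]:
x[0] = 3
x[1] = 0
x[2] = -3
x[3] = 1
x[4] = -3
x[5] = 1

x = [3, 0, -3, 1, -3, 1]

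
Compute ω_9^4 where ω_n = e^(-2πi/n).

ω_9^4 = e^(-2πi·4/9)
= cos(-2π·4/9) + i·sin(-2π·4/9)
= cos(-8π/9) + i·sin(-8π/9)

ω_9^4 = cos(-8π/9) + i·sin(-8π/9) = -0.9397-0.3420i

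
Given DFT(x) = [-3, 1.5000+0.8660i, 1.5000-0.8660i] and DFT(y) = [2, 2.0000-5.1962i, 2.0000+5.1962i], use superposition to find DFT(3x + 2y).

By linearity: DFT(3x + 2y) = 3·DFT(x) + 2·DFT(y)
= 3·[-3, 1.5000+0.8660i, 1.5000-0.8660i] + 2·[2, 2.0000-5.1962i, 2.0000+5.1962i]

Computing element-wise:
Z[0] = 3·(-3) + 2·(2) = -5
Z[1] = 3·(1.5000+0.8660i) + 2·(2.0000-5.1962i) = 8.5000-7.7944i
Z[2] = 3·(1.5000-0.8660i) + 2·(2.0000+5.1962i) = 8.5000+7.7944i

DFT(3x + 2y) = 3·X + 2·Y = [-5, 8.5000-7.7944i, 8.5000+7.7944i]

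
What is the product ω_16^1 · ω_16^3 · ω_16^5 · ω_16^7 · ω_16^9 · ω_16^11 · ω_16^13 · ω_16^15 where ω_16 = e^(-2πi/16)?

The primitive 16th roots of unity are ω_16^k for k coprime to 16: k ∈ {1, 3, 5, 7, 9, 11, 13, 15}
Their product equals the constant term of the cyclotomic polynomial Φ_16(x) up to sign.
For n ≥ 3, the product of all primitive nth roots of unity is 1. (For n=1 it is 1; for n=2 it is -1.)

1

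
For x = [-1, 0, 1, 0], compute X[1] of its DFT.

X[1] = Σ(n=0 to 3) x[n] · ω_4^(1n) where ω_4 = e^(-2πi/4)
= (-1)·ω_4^0 + (0)·ω_4^1 + (1)·ω_4^2 + (0)·ω_4^3

X[1] = -2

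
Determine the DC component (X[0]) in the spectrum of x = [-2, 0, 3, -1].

X[0] = Σ(n=0 to 3) x[n] · ω_4^0 = Σ x[n]
= (-2) + (0) + (3) + (-1)

X[0] = 0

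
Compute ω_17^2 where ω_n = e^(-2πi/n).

ω_17^2 = e^(-2πi·2/17)
= cos(-2π·2/17) + i·sin(-2π·2/17)
= cos(-4π/17) + i·sin(-4π/17)

ω_17^2 = cos(-4π/17) + i·sin(-4π/17) = 0.7390-0.6737i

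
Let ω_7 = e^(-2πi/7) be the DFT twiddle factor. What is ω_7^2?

ω_7^2 = e^(-2πi·2/7)
= cos(-2π·2/7) + i·sin(-2π·2/7)
= cos(-4π/7) + i·sin(-4π/7)

ω_7^2 = cos(-4π/7) + i·sin(-4π/7) = -0.2225-0.9749i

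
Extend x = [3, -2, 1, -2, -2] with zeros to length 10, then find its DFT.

Original 5-point DFT: [-2, 2.5729-1.7634i, 5.9271+2.8532i, 5.9271-2.8532i, 2.5729+1.7634i]
Zero-padded 10-point DFT provides frequency interpolation.

DFT_10([x, 0, ...]) = [-2, 3.9271+3.3022i, 2.5729-1.7634i, 0.5729+3.2164i, 5.9271+2.8532i, 6, 5.9271-2.8532i, 0.5729-3.2164i, 2.5729+1.7634i, 3.9271-3.3022i]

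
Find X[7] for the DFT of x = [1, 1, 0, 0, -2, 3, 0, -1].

X[7] = Σ(n=0 to 7) x[n] · ω_8^(7n) where ω_8 = e^(-2πi/8)
= (1)·ω_8^0 + (1)·ω_8^7 + (0)·ω_8^14 + (0)·ω_8^21 + (-2)·ω_8^28 + (3)·ω_8^35 + (0)·ω_8^42 + (-1)·ω_8^49

X[7] = 0.8787-0.7071i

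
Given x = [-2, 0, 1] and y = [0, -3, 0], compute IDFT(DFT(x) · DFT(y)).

(x ⊛ y)[n] = Σ(m=0 to 2) x[m] · y[(n-m) mod 3]

Computing each output sample:
(x ⊛ y)[0] = -3
(x ⊛ y)[1] = 6
(x ⊛ y)[2] = 0

x ⊛ y = [-3, 6, 0]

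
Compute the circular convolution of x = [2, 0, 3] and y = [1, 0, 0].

(x ⊛ y)[n] = Σ(m=0 to 2) x[m] · y[(n-m) mod 3]

Computing each output sample:
(x ⊛ y)[0] = 2
(x ⊛ y)[1] = 0
(x ⊛ y)[2] = 3

x ⊛ y = [2, 0, 3]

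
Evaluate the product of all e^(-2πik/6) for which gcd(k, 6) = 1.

The primitive 6th roots of unity are ω_6^k for k coprime to 6: k ∈ {1, 5}
Their product equals the constant term of the cyclotomic polynomial Φ_6(x) up to sign.
For n ≥ 3, the product of all primitive nth roots of unity is 1. (For n=1 it is 1; for n=2 it is -1.)

1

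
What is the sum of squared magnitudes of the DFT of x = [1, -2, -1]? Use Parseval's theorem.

Parseval: Σ|x[n]|² = (1/N)Σ|X[k]|², so Σ|X[k]|² = N·Σ|x[n]|² = 3·6.0000

Σ|X[k]|² = N·Σ|x[n]|² = 3·6.0000 = 18.0000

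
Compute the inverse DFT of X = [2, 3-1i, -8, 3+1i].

x[n] = (1/4) Σ(k=0 to 3) X[k] · e^(2πikn/4)

Computing each x[n]:
x[0] = 0
x[1] = 3
x[2] = -3
x[3] = 2

x = [0, 3, -3, 2]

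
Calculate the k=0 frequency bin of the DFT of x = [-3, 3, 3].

X[0] = Σ(n=0 to 2) x[n] · ω_3^0 = Σ x[n]
= (-3) + (3) + (3)

X[0] = 3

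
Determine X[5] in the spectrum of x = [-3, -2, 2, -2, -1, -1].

X[5] = Σ(n=0 to 5) x[n] · ω_6^(5n) where ω_6 = e^(-2πi/6)
= (-3)·ω_6^0 + (-2)·ω_6^5 + (2)·ω_6^10 + (-2)·ω_6^15 + (-1)·ω_6^20 + (-1)·ω_6^25

X[5] = -3.0000+1.7321i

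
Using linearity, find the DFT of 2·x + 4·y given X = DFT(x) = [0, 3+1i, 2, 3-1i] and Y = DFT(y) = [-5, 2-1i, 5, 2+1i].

By linearity: DFT(2x + 4y) = 2·DFT(x) + 4·DFT(y)
= 2·[0, 3+1i, 2, 3-1i] + 4·[-5, 2-1i, 5, 2+1i]

Computing element-wise:
Z[0] = 2·(0) + 4·(-5) = -20
Z[1] = 2·(3+1i) + 4·(2-1i) = 14-2i
Z[2] = 2·(2) + 4·(5) = 24
Z[3] = 2·(3-1i) + 4·(2+1i) = 14+2i

DFT(2x + 4y) = 2·X + 4·Y = [-20, 14-2i, 24, 14+2i]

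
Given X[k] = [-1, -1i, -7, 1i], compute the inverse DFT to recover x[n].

x[n] = (1/4) Σ(k=0 to 3) X[k] · e^(2πikn/4)

Computing each x[n]:
x[0] = -2
x[1] = 2
x[2] = -2
x[3] = 1

x = [-2, 2, -2, 1]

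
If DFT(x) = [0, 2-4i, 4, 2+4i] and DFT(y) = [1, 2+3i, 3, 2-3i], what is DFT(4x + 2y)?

By linearity: DFT(4x + 2y) = 4·DFT(x) + 2·DFT(y)
= 4·[0, 2-4i, 4, 2+4i] + 2·[1, 2+3i, 3, 2-3i]

Computing element-wise:
Z[0] = 4·(0) + 2·(1) = 2
Z[1] = 4·(2-4i) + 2·(2+3i) = 12-10i
Z[2] = 4·(4) + 2·(3) = 22
Z[3] = 4·(2+4i) + 2·(2-3i) = 12+10i

DFT(4x + 2y) = 4·X + 2·Y = [2, 12-10i, 22, 12+10i]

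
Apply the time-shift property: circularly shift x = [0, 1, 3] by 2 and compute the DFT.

Time shift by 2: X_shifted[k] = ω_3^(2k) · X[k]
Shifted x = [1, 3, 0]

DFT(x[n-2]) = [4, -0.5000-2.5981i, -0.5000+2.5981i]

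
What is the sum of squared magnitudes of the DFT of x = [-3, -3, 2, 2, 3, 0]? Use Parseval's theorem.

Parseval: Σ|x[n]|² = (1/N)Σ|X[k]|², so Σ|X[k]|² = N·Σ|x[n]|² = 6·35.0000

Σ|X[k]|² = N·Σ|x[n]|² = 6·35.0000 = 210.0000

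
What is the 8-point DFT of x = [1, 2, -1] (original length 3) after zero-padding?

Original 3-point DFT: [2, 0.5000-2.5981i, 0.5000+2.5981i]
Zero-padded 8-point DFT provides frequency interpolation.

DFT_8([x, 0, ...]) = [2, 2.4142-0.4142i, 2-2i, -0.4142-2.4142i, -2, -0.4142+2.4142i, 2+2i, 2.4142+0.4142i]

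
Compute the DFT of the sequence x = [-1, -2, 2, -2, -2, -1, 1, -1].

X[k] = Σ(n=0 to 7) x[n] · ω_8^(nk)
where ω_8 = e^(-2πi/8)

Computing each X[k]:
X[0] = -6
X[1] = 1.0000+0.4142i
X[2] = -6
X[3] = 1.0000+2.4142i
X[4] = 6
X[5] = 1.0000-2.4142i
X[6] = -6
X[7] = 1.0000-0.4142i

X = [-6, 1.0000+0.4142i, -6, 1.0000+2.4142i, 6, 1.0000-2.4142i, -6, 1.0000-0.4142i]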